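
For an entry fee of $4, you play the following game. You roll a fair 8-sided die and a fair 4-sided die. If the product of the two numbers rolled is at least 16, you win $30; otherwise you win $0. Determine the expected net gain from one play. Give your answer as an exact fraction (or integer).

E[payout] = (23/32)·0 + (9/32)·30 = 135/16
Expected profit = 135/16 − 4 = 71/16

71/16 dollars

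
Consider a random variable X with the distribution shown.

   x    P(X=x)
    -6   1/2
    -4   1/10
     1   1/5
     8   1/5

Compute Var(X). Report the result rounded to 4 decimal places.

E[X] = (1/2)·(-6) + (1/10)·(-4) + (1/5)·1 + (1/5)·8 = -8/5
E[X²] = (1/2)·36 + (1/10)·16 + (1/5)·1 + (1/5)·64 = 163/5
Var(X) = 163/5 − (-8/5)² = 751/25 ≈ 30.0400

30.0400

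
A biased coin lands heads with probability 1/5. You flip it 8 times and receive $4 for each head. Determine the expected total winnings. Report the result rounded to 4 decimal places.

E[#heads] = 8·1/5 = 8/5 (linearity over flips).
E[winnings] = 4·8/5 = 32/5.
≈ 6.4000

$6.4000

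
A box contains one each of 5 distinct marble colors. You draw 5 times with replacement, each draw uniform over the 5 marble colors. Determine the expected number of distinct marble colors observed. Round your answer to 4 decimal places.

Let Xⱼ=1 if type j appears at least once. P(Xⱼ=1) = 1 − ((5−1)/5)^5 = 2101/3125.
E[#distinct] = 5·2101/3125 = 2101/625.
≈ 3.3616

3.3616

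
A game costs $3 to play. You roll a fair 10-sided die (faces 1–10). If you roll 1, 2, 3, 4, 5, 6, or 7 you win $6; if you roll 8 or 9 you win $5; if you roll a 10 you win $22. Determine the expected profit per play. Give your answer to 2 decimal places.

$4.40

E[payout] = (1/5)·5 + (7/10)·6 + (1/10)·22 = 37/5
Expected profit = 37/5 − 3 = 22/5 ≈ $4.40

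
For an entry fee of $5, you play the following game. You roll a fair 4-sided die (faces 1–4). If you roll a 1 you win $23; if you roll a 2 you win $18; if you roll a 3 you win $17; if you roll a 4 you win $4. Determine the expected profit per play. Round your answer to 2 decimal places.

$10.50

E[payout] = (1/4)·4 + (1/4)·17 + (1/4)·18 + (1/4)·23 = 31/2
Expected profit = 31/2 − 5 = 21/2 ≈ $10.50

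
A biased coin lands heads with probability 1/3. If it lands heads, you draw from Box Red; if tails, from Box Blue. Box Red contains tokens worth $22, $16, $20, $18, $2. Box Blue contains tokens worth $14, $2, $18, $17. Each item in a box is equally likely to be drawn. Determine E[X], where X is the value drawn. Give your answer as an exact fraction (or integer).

137/10 dollars

E[X | Box Red] = (22 + 16 + 20 + 18 + 2)/5 = 78/5
E[X | Box Blue] = (14 + 2 + 18 + 17)/4 = 51/4
E[X] = (1/3)·78/5 + (2/3)·51/4 = 137/10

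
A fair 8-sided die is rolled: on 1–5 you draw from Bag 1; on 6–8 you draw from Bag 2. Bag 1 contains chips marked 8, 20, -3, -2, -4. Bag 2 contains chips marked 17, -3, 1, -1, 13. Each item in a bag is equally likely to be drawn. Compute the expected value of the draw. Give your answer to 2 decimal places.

E[X | Bag 1] = (8 + 20 − 3 − 2 − 4)/5 = 19/5
E[X | Bag 2] = (17 − 3 + 1 − 1 + 13)/5 = 27/5
E[X] = (5/8)·19/5 + (3/8)·27/5 = 22/5 ≈ 4.40

4.40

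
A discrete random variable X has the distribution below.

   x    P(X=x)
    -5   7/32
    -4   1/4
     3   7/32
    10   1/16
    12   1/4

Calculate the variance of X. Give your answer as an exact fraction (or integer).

12519/256

E[X] = (7/32)·(-5) + (1/4)·(-4) + (7/32)·3 + (1/16)·10 + (1/4)·12 = 35/16
E[X²] = (7/32)·25 + (1/4)·16 + (7/32)·9 + (1/16)·100 + (1/4)·144 = 859/16
Var(X) = 859/16 − (35/16)² = 12519/256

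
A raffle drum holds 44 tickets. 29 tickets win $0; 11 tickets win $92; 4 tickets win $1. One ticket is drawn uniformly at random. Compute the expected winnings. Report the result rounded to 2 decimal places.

$23.09

E[payout] = (29/44)·0 + (11/44)·92 + (4/44)·1 = 254/11
≈ $23.09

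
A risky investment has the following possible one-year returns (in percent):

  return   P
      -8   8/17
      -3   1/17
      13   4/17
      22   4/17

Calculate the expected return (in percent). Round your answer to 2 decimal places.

E[X] = (8/17)·(-8) + (1/17)·(-3) + (4/17)·13 + (4/17)·22
     = 73/17 ≈ 4.29

4.29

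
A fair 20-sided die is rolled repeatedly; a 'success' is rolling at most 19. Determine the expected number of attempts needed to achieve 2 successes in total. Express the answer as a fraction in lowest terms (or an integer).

By linearity (sum of 2 independent geometric waits), E[trials] = 2/p = 2/(19/20) = 40/19.

40/19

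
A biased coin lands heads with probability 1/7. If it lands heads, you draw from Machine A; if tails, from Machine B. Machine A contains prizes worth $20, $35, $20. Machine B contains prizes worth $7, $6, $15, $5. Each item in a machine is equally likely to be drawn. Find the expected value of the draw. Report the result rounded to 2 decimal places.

$10.64

E[X | Machine A] = (20 + 35 + 20)/3 = 25
E[X | Machine B] = (7 + 6 + 15 + 5)/4 = 33/4
E[X] = (1/7)·25 + (6/7)·33/4 = 149/14 ≈ 10.64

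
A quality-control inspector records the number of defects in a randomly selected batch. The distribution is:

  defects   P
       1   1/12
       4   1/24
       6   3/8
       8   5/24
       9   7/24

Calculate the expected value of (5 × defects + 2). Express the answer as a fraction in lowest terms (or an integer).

863/24

E[5x+2] = (1/12)·7 + (1/24)·22 + (3/8)·32 + (5/24)·42 + (7/24)·47
     = 863/24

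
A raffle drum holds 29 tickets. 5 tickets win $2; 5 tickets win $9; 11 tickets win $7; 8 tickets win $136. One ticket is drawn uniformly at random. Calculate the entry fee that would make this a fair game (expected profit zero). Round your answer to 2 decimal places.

E[payout] = (5/29)·2 + (5/29)·9 + (11/29)·7 + (8/29)·136 = 1220/29
Fair fee = E[payout] = 1220/29 ≈ $42.07

$42.07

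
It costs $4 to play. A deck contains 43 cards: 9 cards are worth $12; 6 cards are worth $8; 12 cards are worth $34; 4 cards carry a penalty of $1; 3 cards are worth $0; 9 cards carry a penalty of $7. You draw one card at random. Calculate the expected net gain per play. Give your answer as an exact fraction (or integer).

E[payout] = (9/43)·12 + (6/43)·8 + (12/43)·34 + (4/43)·(-1) + (3/43)·0 + (9/43)·(-7) = 497/43
Expected profit = 497/43 − 4 = 325/43

325/43 dollars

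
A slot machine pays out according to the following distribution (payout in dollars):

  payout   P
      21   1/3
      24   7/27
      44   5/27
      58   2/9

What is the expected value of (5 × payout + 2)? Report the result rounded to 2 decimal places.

173.30

E[5x+2] = (1/3)·107 + (7/27)·122 + (5/27)·222 + (2/9)·292
     = 4679/27 ≈ 173.30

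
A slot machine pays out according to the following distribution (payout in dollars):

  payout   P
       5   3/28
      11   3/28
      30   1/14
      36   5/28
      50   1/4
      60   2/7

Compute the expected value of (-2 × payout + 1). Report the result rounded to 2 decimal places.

-78.86

E[-2x+1] = (3/28)·(-9) + (3/28)·(-21) + (1/14)·(-59) + (5/28)·(-71) + (1/4)·(-99) + (2/7)·(-119)
     = -552/7 ≈ -78.86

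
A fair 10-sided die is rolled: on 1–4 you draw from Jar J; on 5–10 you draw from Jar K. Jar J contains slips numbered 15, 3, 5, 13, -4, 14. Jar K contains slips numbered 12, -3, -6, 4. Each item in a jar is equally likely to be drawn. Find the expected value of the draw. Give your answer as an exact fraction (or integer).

247/60

E[X | Jar J] = (15 + 3 + 5 + 13 − 4 + 14)/6 = 23/3
E[X | Jar K] = (12 − 3 − 6 + 4)/4 = 7/4
E[X] = (2/5)·23/3 + (3/5)·7/4 = 247/60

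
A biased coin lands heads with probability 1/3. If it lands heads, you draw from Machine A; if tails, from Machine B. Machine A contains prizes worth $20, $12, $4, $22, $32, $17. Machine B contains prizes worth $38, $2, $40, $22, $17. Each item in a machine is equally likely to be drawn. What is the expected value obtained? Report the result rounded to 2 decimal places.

$21.81

E[X | Machine A] = (20 + 12 + 4 + 22 + 32 + 17)/6 = 107/6
E[X | Machine B] = (38 + 2 + 40 + 22 + 17)/5 = 119/5
E[X] = (1/3)·107/6 + (2/3)·119/5 = 1963/90 ≈ 21.81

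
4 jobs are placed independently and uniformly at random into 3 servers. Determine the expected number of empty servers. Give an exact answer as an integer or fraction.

Let Xⱼ=1 if server j is empty. P(Xⱼ=1) = ((3-1)/3)^4 = 16/81.
By linearity, E[#empty] = 3·16/81 = 16/27.

16/27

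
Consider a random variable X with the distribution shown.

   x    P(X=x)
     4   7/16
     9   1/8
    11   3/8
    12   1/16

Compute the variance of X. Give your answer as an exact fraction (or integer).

E[X] = (7/16)·4 + (1/8)·9 + (3/8)·11 + (1/16)·12 = 31/4
E[X²] = (7/16)·16 + (1/8)·81 + (3/8)·121 + (1/16)·144 = 143/2
Var(X) = 143/2 − (31/4)² = 183/16

183/16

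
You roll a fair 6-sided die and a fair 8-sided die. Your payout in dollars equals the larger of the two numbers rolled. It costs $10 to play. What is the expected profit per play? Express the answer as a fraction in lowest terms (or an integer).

Distribution of the larger of the two numbers rolled: 1 w.p. 1/48, 2 w.p. 1/16, 3 w.p. 5/48, 4 w.p. 7/48, 5 w.p. 3/16, 6 w.p. 11/48, …
E[payout] = (1/48)·1 + (1/16)·2 + (5/48)·3 + (7/48)·4 + (3/16)·5 + (11/48)·6 + (1/8)·7 + (1/8)·8 = 251/48
Expected profit = 251/48 − 10 = -229/48

-229/48 dollars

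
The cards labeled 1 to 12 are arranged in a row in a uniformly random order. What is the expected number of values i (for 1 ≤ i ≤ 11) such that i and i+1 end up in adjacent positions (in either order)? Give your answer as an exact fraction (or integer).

For each i ∈ {1,…,11}, let Xᵢ = 1 if i and i+1 are adjacent. P(Xᵢ=1) = 2·(12−1)!/12! = 2/12.
By linearity, E[ΣXᵢ] = (11)·(2/12) = 11/6.

11/6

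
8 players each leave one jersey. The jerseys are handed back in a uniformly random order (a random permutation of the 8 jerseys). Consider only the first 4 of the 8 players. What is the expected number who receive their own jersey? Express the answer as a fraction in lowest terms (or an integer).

1/2

Let Xᵢ = 1 if person i gets their own jersey. For each i, P(Xᵢ=1) = 1/8.
By linearity of expectation, E[X₁+…+X_4] = 4·(1/8) = 1/2.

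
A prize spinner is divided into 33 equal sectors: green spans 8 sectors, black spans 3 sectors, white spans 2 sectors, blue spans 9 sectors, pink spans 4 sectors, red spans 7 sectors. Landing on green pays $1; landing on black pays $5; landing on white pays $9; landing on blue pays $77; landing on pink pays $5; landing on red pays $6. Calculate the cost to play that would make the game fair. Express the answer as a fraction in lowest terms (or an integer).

796/33 dollars

E[payout] = (8/33)·1 + (3/33)·5 + (2/33)·9 + (9/33)·77 + (4/33)·5 + (7/33)·6 = 796/33
Fair fee = E[payout] = 796/33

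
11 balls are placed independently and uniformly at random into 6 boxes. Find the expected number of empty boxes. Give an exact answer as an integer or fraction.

Let Xⱼ=1 if box j is empty. P(Xⱼ=1) = ((6-1)/6)^11 = 48828125/362797056.
By linearity, E[#empty] = 6·48828125/362797056 = 48828125/60466176.

48828125/60466176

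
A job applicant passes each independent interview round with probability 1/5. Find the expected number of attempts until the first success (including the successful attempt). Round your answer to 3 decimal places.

For a geometric distribution, E[trials] = 1/p = 1/(1/5) = 5.
≈ 5.000

5.000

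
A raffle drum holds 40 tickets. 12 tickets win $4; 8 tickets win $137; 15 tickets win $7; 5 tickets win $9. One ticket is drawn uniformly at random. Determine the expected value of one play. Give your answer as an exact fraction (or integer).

E[payout] = (12/40)·4 + (8/40)·137 + (15/40)·7 + (5/40)·9 = 647/20

647/20 dollars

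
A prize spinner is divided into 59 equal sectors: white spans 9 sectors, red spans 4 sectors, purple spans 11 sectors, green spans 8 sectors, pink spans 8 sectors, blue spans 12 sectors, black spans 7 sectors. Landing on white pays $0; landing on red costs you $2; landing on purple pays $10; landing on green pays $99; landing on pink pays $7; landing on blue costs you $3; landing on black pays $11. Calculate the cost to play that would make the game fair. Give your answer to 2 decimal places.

$16.80

E[payout] = (9/59)·0 + (4/59)·(-2) + (11/59)·10 + (8/59)·99 + (8/59)·7 + (12/59)·(-3) + (7/59)·11 = 991/59
Fair fee = E[payout] = 991/59 ≈ $16.80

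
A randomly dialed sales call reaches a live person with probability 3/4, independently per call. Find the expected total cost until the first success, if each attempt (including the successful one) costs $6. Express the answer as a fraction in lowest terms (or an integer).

$8

E[#attempts] = 1/p = 4/3; E[cost] = 6·4/3 = 8.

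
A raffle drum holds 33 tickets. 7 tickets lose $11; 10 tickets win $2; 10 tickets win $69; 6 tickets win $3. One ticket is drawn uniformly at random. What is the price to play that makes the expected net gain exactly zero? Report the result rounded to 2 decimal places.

E[payout] = (7/33)·(-11) + (10/33)·2 + (10/33)·69 + (6/33)·3 = 217/11
Fair fee = E[payout] = 217/11 ≈ $19.73

$19.73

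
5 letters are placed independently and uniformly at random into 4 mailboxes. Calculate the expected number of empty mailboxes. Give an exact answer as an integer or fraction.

243/256

Let Xⱼ=1 if mailbox j is empty. P(Xⱼ=1) = ((4-1)/4)^5 = 243/1024.
By linearity, E[#empty] = 4·243/1024 = 243/256.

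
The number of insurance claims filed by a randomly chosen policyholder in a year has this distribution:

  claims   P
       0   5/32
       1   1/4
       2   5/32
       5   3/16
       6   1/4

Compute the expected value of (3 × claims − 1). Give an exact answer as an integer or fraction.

E[3x-1] = (5/32)·(-1) + (1/4)·2 + (5/32)·5 + (3/16)·14 + (1/4)·17
     = 8

8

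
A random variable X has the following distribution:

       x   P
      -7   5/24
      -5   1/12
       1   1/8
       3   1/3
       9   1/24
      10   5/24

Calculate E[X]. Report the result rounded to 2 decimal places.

1.71

E[X] = (5/24)·(-7) + (1/12)·(-5) + (1/8)·1 + (1/3)·3 + (1/24)·9 + (5/24)·10
     = 41/24 ≈ 1.71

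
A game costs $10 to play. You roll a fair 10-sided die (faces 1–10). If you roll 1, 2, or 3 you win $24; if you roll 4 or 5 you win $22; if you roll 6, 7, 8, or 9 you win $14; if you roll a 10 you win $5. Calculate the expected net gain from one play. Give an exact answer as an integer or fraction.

E[payout] = (1/10)·5 + (2/5)·14 + (1/5)·22 + (3/10)·24 = 177/10
Expected profit = 177/10 − 10 = 77/10

77/10 dollars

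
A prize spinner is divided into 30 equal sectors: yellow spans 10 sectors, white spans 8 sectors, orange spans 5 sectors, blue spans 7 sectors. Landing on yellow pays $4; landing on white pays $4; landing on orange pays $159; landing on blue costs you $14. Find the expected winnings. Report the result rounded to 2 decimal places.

E[payout] = (10/30)·4 + (8/30)·4 + (5/30)·159 + (7/30)·(-14) = 769/30
≈ $25.63

$25.63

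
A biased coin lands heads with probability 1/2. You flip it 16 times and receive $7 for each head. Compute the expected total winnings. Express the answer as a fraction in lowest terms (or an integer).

E[#heads] = 16·1/2 = 8 (linearity over flips).
E[winnings] = 7·8 = 56.

$56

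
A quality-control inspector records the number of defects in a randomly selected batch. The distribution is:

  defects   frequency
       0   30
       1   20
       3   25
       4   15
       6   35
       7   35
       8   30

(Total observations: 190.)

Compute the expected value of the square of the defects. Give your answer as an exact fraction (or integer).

538/19

Total = 190, so P(defects=0) = 30/190, etc.
E[X²] = (3/19)·0 + (2/19)·1 + (5/38)·9 + (3/38)·16 + (7/38)·36 + (7/38)·49 + (3/19)·64
     = 538/19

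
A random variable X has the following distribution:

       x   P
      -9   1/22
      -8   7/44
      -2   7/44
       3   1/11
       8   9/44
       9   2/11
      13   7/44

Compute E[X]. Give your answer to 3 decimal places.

E[X] = (1/22)·(-9) + (7/44)·(-8) + (7/44)·(-2) + (1/11)·3 + (9/44)·8 + (2/11)·9 + (7/44)·13
     = 159/44 ≈ 3.614

3.614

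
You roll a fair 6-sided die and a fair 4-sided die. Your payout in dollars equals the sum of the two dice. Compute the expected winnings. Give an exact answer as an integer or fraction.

Distribution of the sum of the two dice: 2 w.p. 1/24, 3 w.p. 1/12, 4 w.p. 1/8, 5 w.p. 1/6, 6 w.p. 1/6, 7 w.p. 1/6, …
E[payout] = (1/24)·2 + (1/12)·3 + (1/8)·4 + (1/6)·5 + (1/6)·6 + (1/6)·7 + (1/8)·8 + (1/12)·9 + (1/24)·10 = 6

$6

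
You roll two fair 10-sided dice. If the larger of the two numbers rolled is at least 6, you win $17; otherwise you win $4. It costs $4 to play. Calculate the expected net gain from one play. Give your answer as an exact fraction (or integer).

39/4 dollars

E[payout] = (1/4)·4 + (3/4)·17 = 55/4
Expected profit = 55/4 − 4 = 39/4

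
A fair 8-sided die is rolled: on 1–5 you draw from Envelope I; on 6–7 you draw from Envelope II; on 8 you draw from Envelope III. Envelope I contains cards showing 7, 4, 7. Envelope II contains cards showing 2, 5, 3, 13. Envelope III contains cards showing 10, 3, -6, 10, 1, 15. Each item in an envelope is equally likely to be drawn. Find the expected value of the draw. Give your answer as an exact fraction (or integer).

47/8

E[X | Envelope I] = (7 + 4 + 7)/3 = 6
E[X | Envelope II] = (2 + 5 + 3 + 13)/4 = 23/4
E[X | Envelope III] = (10 + 3 − 6 + 10 + 1 + 15)/6 = 11/2
E[X] = (5/8)·6 + (1/4)·23/4 + (1/8)·11/2 = 47/8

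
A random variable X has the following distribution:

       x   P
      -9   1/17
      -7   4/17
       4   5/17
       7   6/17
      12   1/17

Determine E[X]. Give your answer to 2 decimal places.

2.18

E[X] = (1/17)·(-9) + (4/17)·(-7) + (5/17)·4 + (6/17)·7 + (1/17)·12
     = 37/17 ≈ 2.18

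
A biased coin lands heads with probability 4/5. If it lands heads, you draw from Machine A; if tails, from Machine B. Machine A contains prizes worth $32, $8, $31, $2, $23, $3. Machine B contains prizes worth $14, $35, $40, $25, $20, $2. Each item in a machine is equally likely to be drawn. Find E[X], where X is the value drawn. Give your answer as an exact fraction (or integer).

E[X | Machine A] = (32 + 8 + 31 + 2 + 23 + 3)/6 = 33/2
E[X | Machine B] = (14 + 35 + 40 + 25 + 20 + 2)/6 = 68/3
E[X] = (4/5)·33/2 + (1/5)·68/3 = 266/15

266/15 dollars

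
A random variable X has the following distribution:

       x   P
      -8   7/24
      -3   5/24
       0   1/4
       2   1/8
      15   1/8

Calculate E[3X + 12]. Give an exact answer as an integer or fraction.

19/2

E[3x+12] = (7/24)·(-12) + (5/24)·3 + (1/4)·12 + (1/8)·18 + (1/8)·57
     = 19/2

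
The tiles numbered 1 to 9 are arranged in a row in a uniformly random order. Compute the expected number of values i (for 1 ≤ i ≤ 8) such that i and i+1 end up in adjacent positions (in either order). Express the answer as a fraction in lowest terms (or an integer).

For each i ∈ {1,…,8}, let Xᵢ = 1 if i and i+1 are adjacent. P(Xᵢ=1) = 2·(9−1)!/9! = 2/9.
By linearity, E[ΣXᵢ] = (8)·(2/9) = 16/9.

16/9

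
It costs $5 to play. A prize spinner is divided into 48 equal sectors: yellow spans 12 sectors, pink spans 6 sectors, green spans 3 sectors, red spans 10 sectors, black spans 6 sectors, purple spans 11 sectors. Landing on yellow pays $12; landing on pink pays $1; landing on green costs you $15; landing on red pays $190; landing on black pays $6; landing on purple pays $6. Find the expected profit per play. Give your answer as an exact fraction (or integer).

1867/48 dollars

E[payout] = (12/48)·12 + (6/48)·1 + (3/48)·(-15) + (10/48)·190 + (6/48)·6 + (11/48)·6 = 2107/48
Expected profit = 2107/48 − 5 = 1867/48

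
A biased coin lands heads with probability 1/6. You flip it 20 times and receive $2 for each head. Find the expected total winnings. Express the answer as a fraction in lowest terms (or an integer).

20/3 dollars

E[#heads] = 20·1/6 = 10/3 (linearity over flips).
E[winnings] = 2·10/3 = 20/3.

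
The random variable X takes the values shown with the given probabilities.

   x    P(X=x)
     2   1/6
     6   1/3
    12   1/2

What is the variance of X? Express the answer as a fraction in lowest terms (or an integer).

137/9

E[X] = (1/6)·2 + (1/3)·6 + (1/2)·12 = 25/3
E[X²] = (1/6)·4 + (1/3)·36 + (1/2)·144 = 254/3
Var(X) = 254/3 − (25/3)² = 137/9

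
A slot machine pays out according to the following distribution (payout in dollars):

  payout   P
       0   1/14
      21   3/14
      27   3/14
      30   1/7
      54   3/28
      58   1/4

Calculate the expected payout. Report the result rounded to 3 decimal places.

E[X] = (1/14)·0 + (3/14)·21 + (3/14)·27 + (1/7)·30 + (3/28)·54 + (1/4)·58
     = 244/7 ≈ 34.857

$34.857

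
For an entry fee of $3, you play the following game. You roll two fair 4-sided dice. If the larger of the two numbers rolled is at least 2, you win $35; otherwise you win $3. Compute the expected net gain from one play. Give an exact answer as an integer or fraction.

E[payout] = (1/16)·3 + (15/16)·35 = 33
Expected profit = 33 − 3 = 30

$30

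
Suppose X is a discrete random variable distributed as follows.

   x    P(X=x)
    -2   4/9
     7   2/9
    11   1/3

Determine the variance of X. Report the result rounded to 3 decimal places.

34.222

E[X] = (4/9)·(-2) + (2/9)·7 + (1/3)·11 = 13/3
E[X²] = (4/9)·4 + (2/9)·49 + (1/3)·121 = 53
Var(X) = 53 − (13/3)² = 308/9 ≈ 34.222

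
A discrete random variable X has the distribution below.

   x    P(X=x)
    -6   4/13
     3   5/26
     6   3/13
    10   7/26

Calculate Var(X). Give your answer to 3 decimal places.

40.155

E[X] = (4/13)·(-6) + (5/26)·3 + (3/13)·6 + (7/26)·10 = 73/26
E[X²] = (4/13)·36 + (5/26)·9 + (3/13)·36 + (7/26)·100 = 1249/26
Var(X) = 1249/26 − (73/26)² = 27145/676 ≈ 40.155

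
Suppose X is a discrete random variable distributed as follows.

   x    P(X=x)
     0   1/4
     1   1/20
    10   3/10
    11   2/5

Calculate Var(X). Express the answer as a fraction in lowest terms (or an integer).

E[X] = (1/4)·0 + (1/20)·1 + (3/10)·10 + (2/5)·11 = 149/20
E[X²] = (1/4)·0 + (1/20)·1 + (3/10)·100 + (2/5)·121 = 1569/20
Var(X) = 1569/20 − (149/20)² = 9179/400

9179/400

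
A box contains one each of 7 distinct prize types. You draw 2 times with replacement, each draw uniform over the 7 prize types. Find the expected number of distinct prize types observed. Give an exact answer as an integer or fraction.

Let Xⱼ=1 if type j appears at least once. P(Xⱼ=1) = 1 − ((7−1)/7)^2 = 13/49.
E[#distinct] = 7·13/49 = 13/7.

13/7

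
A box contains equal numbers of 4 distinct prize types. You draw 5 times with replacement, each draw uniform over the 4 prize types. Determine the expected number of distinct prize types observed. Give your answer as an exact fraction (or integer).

Let Xⱼ=1 if type j appears at least once. P(Xⱼ=1) = 1 − ((4−1)/4)^5 = 781/1024.
E[#distinct] = 4·781/1024 = 781/256.

781/256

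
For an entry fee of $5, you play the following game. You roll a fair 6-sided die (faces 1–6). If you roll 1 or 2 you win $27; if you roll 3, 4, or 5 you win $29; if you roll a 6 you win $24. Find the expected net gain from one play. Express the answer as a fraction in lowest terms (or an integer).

45/2 dollars

E[payout] = (1/6)·24 + (1/3)·27 + (1/2)·29 = 55/2
Expected profit = 55/2 − 5 = 45/2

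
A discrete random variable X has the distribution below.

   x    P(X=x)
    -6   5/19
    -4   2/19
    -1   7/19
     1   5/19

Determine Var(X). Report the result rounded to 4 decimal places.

7.3573

E[X] = (5/19)·(-6) + (2/19)·(-4) + (7/19)·(-1) + (5/19)·1 = -40/19
E[X²] = (5/19)·36 + (2/19)·16 + (7/19)·1 + (5/19)·1 = 224/19
Var(X) = 224/19 − (-40/19)² = 2656/361 ≈ 7.3573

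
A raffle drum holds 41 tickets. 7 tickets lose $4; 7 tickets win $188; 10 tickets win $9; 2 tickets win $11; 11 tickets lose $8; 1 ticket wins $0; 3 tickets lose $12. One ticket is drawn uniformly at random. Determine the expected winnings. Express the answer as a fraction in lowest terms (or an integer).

E[payout] = (7/41)·(-4) + (7/41)·188 + (10/41)·9 + (2/41)·11 + (11/41)·(-8) + (1/41)·0 + (3/41)·(-12) = 1276/41

1276/41 dollars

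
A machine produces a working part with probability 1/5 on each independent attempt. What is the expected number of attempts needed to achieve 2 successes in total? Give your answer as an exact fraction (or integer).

10

By linearity (sum of 2 independent geometric waits), E[trials] = 2/p = 2/(1/5) = 10.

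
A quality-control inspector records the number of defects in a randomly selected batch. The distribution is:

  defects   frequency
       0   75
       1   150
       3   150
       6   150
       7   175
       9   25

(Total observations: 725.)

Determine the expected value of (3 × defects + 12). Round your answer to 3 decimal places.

Total = 725, so P(defects=0) = 75/725, etc.
E[3x+12] = (3/29)·12 + (6/29)·15 + (6/29)·21 + (6/29)·30 + (7/29)·33 + (1/29)·39
     = 702/29 ≈ 24.207

24.207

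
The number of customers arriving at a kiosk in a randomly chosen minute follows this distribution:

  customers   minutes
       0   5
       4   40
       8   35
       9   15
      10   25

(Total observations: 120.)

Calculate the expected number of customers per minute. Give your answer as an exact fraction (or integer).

Total = 120, so P(customers=0) = 5/120, etc.
E[X] = (1/24)·0 + (1/3)·4 + (7/24)·8 + (1/8)·9 + (5/24)·10
     = 55/8

55/8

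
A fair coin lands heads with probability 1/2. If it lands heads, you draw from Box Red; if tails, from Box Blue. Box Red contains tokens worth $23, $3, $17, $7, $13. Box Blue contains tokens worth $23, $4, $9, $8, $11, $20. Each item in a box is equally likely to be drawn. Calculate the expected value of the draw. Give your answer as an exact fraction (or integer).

251/20 dollars

E[X | Box Red] = (23 + 3 + 17 + 7 + 13)/5 = 63/5
E[X | Box Blue] = (23 + 4 + 9 + 8 + 11 + 20)/6 = 25/2
E[X] = (1/2)·63/5 + (1/2)·25/2 = 251/20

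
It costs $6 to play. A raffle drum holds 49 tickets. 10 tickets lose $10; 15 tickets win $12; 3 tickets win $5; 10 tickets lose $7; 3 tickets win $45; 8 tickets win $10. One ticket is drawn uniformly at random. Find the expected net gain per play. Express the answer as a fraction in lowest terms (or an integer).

E[payout] = (10/49)·(-10) + (15/49)·12 + (3/49)·5 + (10/49)·(-7) + (3/49)·45 + (8/49)·10 = 240/49
Expected profit = 240/49 − 6 = -54/49

-54/49 dollars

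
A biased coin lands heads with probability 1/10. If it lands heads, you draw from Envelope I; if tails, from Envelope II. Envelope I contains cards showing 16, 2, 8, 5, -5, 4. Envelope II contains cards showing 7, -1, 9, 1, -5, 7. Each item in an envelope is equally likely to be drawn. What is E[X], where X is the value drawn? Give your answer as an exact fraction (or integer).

16/5

E[X | Envelope I] = (16 + 2 + 8 + 5 − 5 + 4)/6 = 5
E[X | Envelope II] = (7 − 1 + 9 + 1 − 5 + 7)/6 = 3
E[X] = (1/10)·5 + (9/10)·3 = 16/5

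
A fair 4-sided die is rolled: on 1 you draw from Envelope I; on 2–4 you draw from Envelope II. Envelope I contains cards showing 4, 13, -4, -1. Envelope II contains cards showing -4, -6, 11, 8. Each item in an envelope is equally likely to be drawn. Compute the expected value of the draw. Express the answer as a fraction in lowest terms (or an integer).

39/16

E[X | Envelope I] = (4 + 13 − 4 − 1)/4 = 3
E[X | Envelope II] = (-4 − 6 + 11 + 8)/4 = 9/4
E[X] = (1/4)·3 + (3/4)·9/4 = 39/16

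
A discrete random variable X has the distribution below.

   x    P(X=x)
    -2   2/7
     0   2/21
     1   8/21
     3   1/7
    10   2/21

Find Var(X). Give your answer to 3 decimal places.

E[X] = (2/7)·(-2) + (2/21)·0 + (8/21)·1 + (1/7)·3 + (2/21)·10 = 25/21
E[X²] = (2/7)·4 + (2/21)·0 + (8/21)·1 + (1/7)·9 + (2/21)·100 = 37/3
Var(X) = 37/3 − (25/21)² = 4814/441 ≈ 10.916

10.916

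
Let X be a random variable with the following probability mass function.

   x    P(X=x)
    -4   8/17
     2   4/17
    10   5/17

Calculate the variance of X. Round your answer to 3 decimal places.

E[X] = (8/17)·(-4) + (4/17)·2 + (5/17)·10 = 26/17
E[X²] = (8/17)·16 + (4/17)·4 + (5/17)·100 = 644/17
Var(X) = 644/17 − (26/17)² = 10272/289 ≈ 35.543

35.543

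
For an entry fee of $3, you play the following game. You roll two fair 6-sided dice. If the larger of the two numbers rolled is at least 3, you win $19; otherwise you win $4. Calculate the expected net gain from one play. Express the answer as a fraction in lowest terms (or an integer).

E[payout] = (1/9)·4 + (8/9)·19 = 52/3
Expected profit = 52/3 − 3 = 43/3

43/3 dollars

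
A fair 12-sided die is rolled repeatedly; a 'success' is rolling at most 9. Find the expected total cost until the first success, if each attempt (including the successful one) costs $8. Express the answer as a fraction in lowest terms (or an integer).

E[#attempts] = 1/p = 4/3; E[cost] = 8·4/3 = 32/3.

32/3 dollars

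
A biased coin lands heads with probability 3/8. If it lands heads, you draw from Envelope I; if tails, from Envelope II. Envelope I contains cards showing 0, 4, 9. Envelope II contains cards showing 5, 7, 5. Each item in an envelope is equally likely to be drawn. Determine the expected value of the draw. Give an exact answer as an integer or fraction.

31/6

E[X | Envelope I] = (0 + 4 + 9)/3 = 13/3
E[X | Envelope II] = (5 + 7 + 5)/3 = 17/3
E[X] = (3/8)·13/3 + (5/8)·17/3 = 31/6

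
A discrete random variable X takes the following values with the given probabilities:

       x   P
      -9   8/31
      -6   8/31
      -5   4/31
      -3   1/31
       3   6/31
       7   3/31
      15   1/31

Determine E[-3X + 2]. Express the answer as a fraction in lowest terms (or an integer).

329/31

E[-3x+2] = (8/31)·29 + (8/31)·20 + (4/31)·17 + (1/31)·11 + (6/31)·(-7) + (3/31)·(-19) + (1/31)·(-43)
     = 329/31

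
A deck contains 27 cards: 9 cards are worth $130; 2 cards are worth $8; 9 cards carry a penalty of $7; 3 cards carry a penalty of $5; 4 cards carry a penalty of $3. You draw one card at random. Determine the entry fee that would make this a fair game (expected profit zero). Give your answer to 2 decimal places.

$40.59

E[payout] = (9/27)·130 + (2/27)·8 + (9/27)·(-7) + (3/27)·(-5) + (4/27)·(-3) = 1096/27
Fair fee = E[payout] = 1096/27 ≈ $40.59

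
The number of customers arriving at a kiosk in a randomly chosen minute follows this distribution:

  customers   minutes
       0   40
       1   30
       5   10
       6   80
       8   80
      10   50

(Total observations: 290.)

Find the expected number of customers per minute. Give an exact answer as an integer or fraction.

Total = 290, so P(customers=0) = 40/290, etc.
E[X] = (4/29)·0 + (3/29)·1 + (1/29)·5 + (8/29)·6 + (8/29)·8 + (5/29)·10
     = 170/29

170/29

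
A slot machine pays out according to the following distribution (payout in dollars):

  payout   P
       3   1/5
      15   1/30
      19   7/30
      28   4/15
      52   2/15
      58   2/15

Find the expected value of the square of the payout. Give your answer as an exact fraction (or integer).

3335/3

E[X²] = (1/5)·9 + (1/30)·225 + (7/30)·361 + (4/15)·784 + (2/15)·2704 + (2/15)·3364
     = 3335/3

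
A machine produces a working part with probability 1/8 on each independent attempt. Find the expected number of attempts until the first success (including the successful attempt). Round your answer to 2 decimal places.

8.00

For a geometric distribution, E[trials] = 1/p = 1/(1/8) = 8.
≈ 8.00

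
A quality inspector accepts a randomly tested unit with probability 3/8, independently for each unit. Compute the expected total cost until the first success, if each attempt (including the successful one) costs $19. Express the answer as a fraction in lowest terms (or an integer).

E[#attempts] = 1/p = 8/3; E[cost] = 19·8/3 = 152/3.

152/3 dollars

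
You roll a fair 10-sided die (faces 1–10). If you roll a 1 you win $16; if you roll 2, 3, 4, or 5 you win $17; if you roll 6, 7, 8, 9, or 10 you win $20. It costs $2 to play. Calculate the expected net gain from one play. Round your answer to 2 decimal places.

$16.40

E[payout] = (1/10)·16 + (2/5)·17 + (1/2)·20 = 92/5
Expected profit = 92/5 − 2 = 82/5 ≈ $16.40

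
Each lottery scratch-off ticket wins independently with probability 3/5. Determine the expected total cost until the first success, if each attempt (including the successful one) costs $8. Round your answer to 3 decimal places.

E[#attempts] = 1/p = 5/3; E[cost] = 8·5/3 = 40/3.
≈ 13.333

$13.333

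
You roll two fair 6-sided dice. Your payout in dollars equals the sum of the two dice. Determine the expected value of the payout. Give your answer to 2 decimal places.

Distribution of the sum of the two dice: 2 w.p. 1/36, 3 w.p. 1/18, 4 w.p. 1/12, 5 w.p. 1/9, 6 w.p. 5/36, 7 w.p. 1/6, …
E[payout] = (1/36)·2 + (1/18)·3 + (1/12)·4 + (1/9)·5 + (5/36)·6 + (1/6)·7 + (5/36)·8 + (1/9)·9 + (1/12)·10 + (1/18)·11 + (1/36)·12 = 7
≈ $7.00

$7.00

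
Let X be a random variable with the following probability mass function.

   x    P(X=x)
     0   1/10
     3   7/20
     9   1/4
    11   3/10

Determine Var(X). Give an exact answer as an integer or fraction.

807/50

E[X] = (1/10)·0 + (7/20)·3 + (1/4)·9 + (3/10)·11 = 33/5
E[X²] = (1/10)·0 + (7/20)·9 + (1/4)·81 + (3/10)·121 = 597/10
Var(X) = 597/10 − (33/5)² = 807/50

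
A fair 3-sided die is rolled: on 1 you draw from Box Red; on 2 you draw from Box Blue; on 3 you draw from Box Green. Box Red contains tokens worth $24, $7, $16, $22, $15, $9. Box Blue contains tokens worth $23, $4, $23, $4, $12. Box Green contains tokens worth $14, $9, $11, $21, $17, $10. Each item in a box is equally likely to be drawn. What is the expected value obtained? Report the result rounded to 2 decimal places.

E[X | Box Red] = (24 + 7 + 16 + 22 + 15 + 9)/6 = 31/2
E[X | Box Blue] = (23 + 4 + 23 + 4 + 12)/5 = 66/5
E[X | Box Green] = (14 + 9 + 11 + 21 + 17 + 10)/6 = 41/3
E[X] = (1/3)·31/2 + (1/3)·66/5 + (1/3)·41/3 = 1271/90 ≈ 14.12

$14.12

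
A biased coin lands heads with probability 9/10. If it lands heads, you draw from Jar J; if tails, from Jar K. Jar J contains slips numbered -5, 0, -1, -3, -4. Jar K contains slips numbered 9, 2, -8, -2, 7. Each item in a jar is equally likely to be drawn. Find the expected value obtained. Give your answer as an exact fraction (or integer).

-109/50

E[X | Jar J] = (-5 + 0 − 1 − 3 − 4)/5 = -13/5
E[X | Jar K] = (9 + 2 − 8 − 2 + 7)/5 = 8/5
E[X] = (9/10)·(-13/5) + (1/10)·8/5 = -109/50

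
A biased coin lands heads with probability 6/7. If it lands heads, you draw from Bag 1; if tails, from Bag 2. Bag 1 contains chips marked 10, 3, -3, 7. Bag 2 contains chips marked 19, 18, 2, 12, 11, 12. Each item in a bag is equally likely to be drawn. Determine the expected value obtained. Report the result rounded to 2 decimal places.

5.40

E[X | Bag 1] = (10 + 3 − 3 + 7)/4 = 17/4
E[X | Bag 2] = (19 + 18 + 2 + 12 + 11 + 12)/6 = 37/3
E[X] = (6/7)·17/4 + (1/7)·37/3 = 227/42 ≈ 5.40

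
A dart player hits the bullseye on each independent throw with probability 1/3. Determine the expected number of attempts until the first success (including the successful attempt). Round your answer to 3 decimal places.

For a geometric distribution, E[trials] = 1/p = 1/(1/3) = 3.
≈ 3.000

3.000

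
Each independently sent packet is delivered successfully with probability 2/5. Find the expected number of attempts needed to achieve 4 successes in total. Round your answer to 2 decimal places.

By linearity (sum of 4 independent geometric waits), E[trials] = 4/p = 4/(2/5) = 10.
≈ 10.00

10.00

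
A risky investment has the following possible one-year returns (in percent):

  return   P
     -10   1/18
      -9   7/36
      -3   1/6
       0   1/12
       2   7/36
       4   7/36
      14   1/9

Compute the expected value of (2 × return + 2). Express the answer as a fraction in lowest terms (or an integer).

11/6

E[2x+2] = (1/18)·(-18) + (7/36)·(-16) + (1/6)·(-4) + (1/12)·2 + (7/36)·6 + (7/36)·10 + (1/9)·30
     = 11/6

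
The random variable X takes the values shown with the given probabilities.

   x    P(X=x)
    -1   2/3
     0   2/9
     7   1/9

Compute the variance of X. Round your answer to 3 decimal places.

E[X] = (2/3)·(-1) + (2/9)·0 + (1/9)·7 = 1/9
E[X²] = (2/3)·1 + (2/9)·0 + (1/9)·49 = 55/9
Var(X) = 55/9 − (1/9)² = 494/81 ≈ 6.099

6.099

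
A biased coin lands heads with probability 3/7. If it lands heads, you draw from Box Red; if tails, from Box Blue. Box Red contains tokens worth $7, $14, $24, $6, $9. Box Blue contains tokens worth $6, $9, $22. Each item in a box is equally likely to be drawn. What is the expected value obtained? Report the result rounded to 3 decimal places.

$12.190

E[X | Box Red] = (7 + 14 + 24 + 6 + 9)/5 = 12
E[X | Box Blue] = (6 + 9 + 22)/3 = 37/3
E[X] = (3/7)·12 + (4/7)·37/3 = 256/21 ≈ 12.190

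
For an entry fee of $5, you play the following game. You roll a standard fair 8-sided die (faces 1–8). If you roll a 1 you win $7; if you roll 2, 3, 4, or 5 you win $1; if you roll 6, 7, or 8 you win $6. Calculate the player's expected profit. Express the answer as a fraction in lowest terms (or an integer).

E[payout] = (1/2)·1 + (3/8)·6 + (1/8)·7 = 29/8
Expected profit = 29/8 − 5 = -11/8

-11/8 dollars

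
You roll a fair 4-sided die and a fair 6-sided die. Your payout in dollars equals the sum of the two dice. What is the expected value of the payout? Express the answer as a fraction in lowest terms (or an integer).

Distribution of the sum of the two dice: 2 w.p. 1/24, 3 w.p. 1/12, 4 w.p. 1/8, 5 w.p. 1/6, 6 w.p. 1/6, 7 w.p. 1/6, …
E[payout] = (1/24)·2 + (1/12)·3 + (1/8)·4 + (1/6)·5 + (1/6)·6 + (1/6)·7 + (1/8)·8 + (1/12)·9 + (1/24)·10 = 6

$6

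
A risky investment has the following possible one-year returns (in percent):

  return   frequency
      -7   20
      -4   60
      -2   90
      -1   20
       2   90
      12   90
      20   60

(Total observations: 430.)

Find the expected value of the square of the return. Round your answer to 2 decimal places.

Total = 430, so P(return=-7) = 20/430, etc.
E[X²] = (2/43)·49 + (6/43)·16 + (9/43)·4 + (2/43)·1 + (9/43)·4 + (9/43)·144 + (6/43)·400
     = 3964/43 ≈ 92.19

92.19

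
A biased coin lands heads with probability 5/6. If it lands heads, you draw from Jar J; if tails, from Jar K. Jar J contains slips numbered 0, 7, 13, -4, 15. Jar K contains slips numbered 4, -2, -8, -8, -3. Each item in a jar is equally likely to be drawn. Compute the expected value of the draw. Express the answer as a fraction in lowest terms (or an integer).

23/5

E[X | Jar J] = (0 + 7 + 13 − 4 + 15)/5 = 31/5
E[X | Jar K] = (4 − 2 − 8 − 8 − 3)/5 = -17/5
E[X] = (5/6)·31/5 + (1/6)·(-17/5) = 23/5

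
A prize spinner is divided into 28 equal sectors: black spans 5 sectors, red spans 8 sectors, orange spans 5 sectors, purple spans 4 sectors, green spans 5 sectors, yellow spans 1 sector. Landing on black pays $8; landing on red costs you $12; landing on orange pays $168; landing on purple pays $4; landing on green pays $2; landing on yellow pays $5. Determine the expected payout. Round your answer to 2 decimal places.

$29.11

E[payout] = (5/28)·8 + (8/28)·(-12) + (5/28)·168 + (4/28)·4 + (5/28)·2 + (1/28)·5 = 815/28
≈ $29.11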